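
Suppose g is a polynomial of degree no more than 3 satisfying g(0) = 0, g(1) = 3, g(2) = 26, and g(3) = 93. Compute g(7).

1281

Using the Lagrange interpolation formula with nodes 0, 1, 2, 3:
  L_0(t) = (t - 1)(t - 2)(t - 3) / -6
  L_1(t) = t(t - 2)(t - 3) / 2
  L_2(t) = t(t - 1)(t - 3) / -2
  L_3(t) = t(t - 1)(t - 2) / 6
Then g(t) = 0·L_0(t) + 3·L_1(t) + 26·L_2(t) + 93·L_3(t).
Expanding and collecting terms gives g(t) = 4t^3 - 2t^2 + t.
Evaluating at t = 7: g(7) = 1281.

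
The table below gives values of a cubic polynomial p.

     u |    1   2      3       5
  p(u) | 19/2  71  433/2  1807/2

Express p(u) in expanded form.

p(u) = 6u^3 + 6u^2 + (3/2)u - 4

Using the Lagrange interpolation formula with nodes 1, 2, 3, 5:
  L_0(u) = (u - 2)(u - 3)(u - 5) / -8
  L_1(u) = (u - 1)(u - 3)(u - 5) / 3
  L_2(u) = (u - 1)(u - 2)(u - 5) / -4
  L_3(u) = (u - 1)(u - 2)(u - 3) / 24
Then p(u) = 19/2·L_0(u) + 71·L_1(u) + 433/2·L_2(u) + 1807/2·L_3(u).
Expanding and collecting terms gives p(u) = 6u³ + 6u² + (3/2)u - 4.
Check: p(5) = 1807/2. ✓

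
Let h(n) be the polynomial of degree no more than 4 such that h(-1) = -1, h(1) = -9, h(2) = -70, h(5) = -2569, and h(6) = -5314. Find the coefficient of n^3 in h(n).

Write h(n) = an^4 + bn^3 + cn^2 + dn + e. Substituting each data point gives a linear system:
  a - b + c - d + e = -1
  a + b + c + d + e = -9
  16a + 8b + 4c + 2d + e = -70
  625a + 125b + 25c + 5d + e = -2569
  1296a + 216b + 36c + 6d + e = -5314
Solving the system yields a = -4, b = -1, c = 3, d = -3, e = -4.
So h(n) = -4n^4 - n^3 + 3n^2 - 3n - 4.
The coefficient of n^3 is -1.

-1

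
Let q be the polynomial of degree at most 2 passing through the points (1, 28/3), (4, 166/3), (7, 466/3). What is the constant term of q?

6

Write q(t) = at^2 + bt + c. Substituting each data point gives a linear system:
  a + b + c = 28/3
  16a + 4b + c = 166/3
  49a + 7b + c = 466/3
Solving the system yields a = 3, b = 1/3, c = 6.
So q(t) = 3t^2 + (1/3)t + 6.
The constant term is 6.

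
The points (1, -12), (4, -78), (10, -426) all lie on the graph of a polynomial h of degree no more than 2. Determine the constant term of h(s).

-6

Write h(s) = as^2 + bs + c. Substituting each data point gives a linear system:
  a + b + c = -12
  16a + 4b + c = -78
  100a + 10b + c = -426
Solving the system yields a = -4, b = -2, c = -6.
So h(s) = -4s^2 - 2s - 6.
The constant term is -6.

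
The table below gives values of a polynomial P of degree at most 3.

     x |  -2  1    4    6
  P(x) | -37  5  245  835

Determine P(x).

Using the Lagrange interpolation formula with nodes -2, 1, 4, 6:
  L_0(x) = (x - 1)(x - 4)(x - 6) / -144
  L_1(x) = (x + 2)(x - 4)(x - 6) / 45
  L_2(x) = (x + 2)(x - 1)(x - 6) / -36
  L_3(x) = (x + 2)(x - 1)(x - 4) / 80
Then P(x) = -37·L_0(x) + 5·L_1(x) + 245·L_2(x) + 835·L_3(x).
Expanding and collecting terms gives P(x) = 4x^3 - x^2 + x + 1.
Check: P(4) = 245. ✓

P(x) = 4x^3 - x^2 + x + 1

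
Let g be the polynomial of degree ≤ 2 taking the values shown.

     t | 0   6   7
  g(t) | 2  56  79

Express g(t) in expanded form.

g(t) = 2t^2 - 3t + 2

Using the Lagrange interpolation formula with nodes 0, 6, 7:
  L_0(t) = (t - 6)(t - 7) / 42
  L_1(t) = t(t - 7) / -6
  L_2(t) = t(t - 6) / 7
Then g(t) = 2·L_0(t) + 56·L_1(t) + 79·L_2(t).
Expanding and collecting terms gives g(t) = 2t^2 - 3t + 2.
Check: g(0) = 2. ✓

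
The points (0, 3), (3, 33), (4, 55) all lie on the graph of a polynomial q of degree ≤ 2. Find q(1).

7

Write q(n) = an^2 + bn + c. Substituting each data point gives a linear system:
  c = 3
  9a + 3b + c = 33
  16a + 4b + c = 55
Solving the system yields a = 3, b = 1, c = 3.
So q(n) = 3n² + n + 3.
Then q(1) = 7.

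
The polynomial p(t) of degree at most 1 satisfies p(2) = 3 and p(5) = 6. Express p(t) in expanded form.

p(t) = t + 1

Write p(t) = at + b. Substituting each data point gives a linear system:
  2a + b = 3
  5a + b = 6
Solving the system yields a = 1, b = 1.
So p(t) = t + 1.
Check: p(2) = 3. ✓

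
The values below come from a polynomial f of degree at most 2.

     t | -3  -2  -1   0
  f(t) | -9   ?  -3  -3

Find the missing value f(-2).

The 3 known points determine the degree-2 polynomial uniquely.
Write f(t) = at^2 + bt + c. Substituting each data point gives a linear system:
  9a - 3b + c = -9
  a - b + c = -3
  c = -3
Solving the system yields a = -1, b = -1, c = -3.
So f(t) = -t² - t - 3.
Then f(-2) = -5.

-5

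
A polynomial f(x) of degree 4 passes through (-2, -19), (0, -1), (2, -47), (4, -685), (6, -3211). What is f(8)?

-9689

Write f(x) = ax^4 + bx^3 + cx^2 + dx + e. Substituting each data point gives a linear system:
  16a - 8b + 4c - 2d + e = -19
  e = -1
  16a + 8b + 4c + 2d + e = -47
  256a + 64b + 16c + 4d + e = -685
  1296a + 216b + 36c + 6d + e = -3211
Solving the system yields a = -2, b = -3, c = 0, d = 5, e = -1.
So f(x) = -2x^4 - 3x^3 + 5x - 1.
Then f(8) = -9689.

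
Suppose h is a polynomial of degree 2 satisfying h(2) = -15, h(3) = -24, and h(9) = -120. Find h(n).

Write h(n) = an^2 + bn + c. Substituting each data point gives a linear system:
  4a + 2b + c = -15
  9a + 3b + c = -24
  81a + 9b + c = -120
Solving the system yields a = -1, b = -4, c = -3.
So h(n) = -n² - 4n - 3.
Check: h(2) = -15. ✓

h(n) = -n^2 - 4n - 3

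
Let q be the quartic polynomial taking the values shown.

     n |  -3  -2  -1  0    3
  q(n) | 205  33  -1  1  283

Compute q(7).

7575

Using the Lagrange interpolation formula with nodes -3, -2, -1, 0, 3:
  L_0(n) = (n + 2)(n + 1)n(n - 3) / 36
  L_1(n) = (n + 3)(n + 1)n(n - 3) / -10
  L_2(n) = (n + 3)(n + 2)n(n - 3) / 8
  L_3(n) = (n + 3)(n + 2)(n + 1)(n - 3) / -18
  L_4(n) = (n + 3)(n + 2)(n + 1)n / 360
Then q(n) = 205·L_0(n) + 33·L_1(n) - 1·L_2(n) + 1·L_3(n) + 283·L_4(n).
Expanding and collecting terms gives q(n) = 3n^4 + n^3 + 4n + 1.
Evaluating at n = 7: q(7) = 7575.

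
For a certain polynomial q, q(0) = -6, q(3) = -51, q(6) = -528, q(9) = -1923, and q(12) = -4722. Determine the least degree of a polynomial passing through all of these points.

Forward differences of the values at t = 0, 3, 6, 9, 12:
  q  : -6  -51  -528  -1923  -4722
  Δ  : -45  -477  -1395  -2799
  Δ^2: -432  -918  -1404
  Δ^3: -486  -486
  Δ^4: 0
The third differences are constant (-486) and nonzero, while all higher differences vanish, so the minimal degree is 3.

3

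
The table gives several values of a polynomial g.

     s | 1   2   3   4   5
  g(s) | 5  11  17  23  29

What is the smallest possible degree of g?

1

Forward differences of the values at s = 1, 2, 3, 4, 5:
  g  : 5  11  17  23  29
  Δ  : 6  6  6  6
  Δ^2: 0  0  0
  Δ^3: 0  0
  Δ^4: 0
The first differences are constant (6) and nonzero, while all higher differences vanish, so the minimal degree is 1.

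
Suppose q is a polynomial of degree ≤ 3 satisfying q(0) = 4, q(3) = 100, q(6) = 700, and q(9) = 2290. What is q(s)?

Write q(s) = as^3 + bs^2 + cs + d. Substituting each data point gives a linear system:
  d = 4
  27a + 9b + 3c + d = 100
  216a + 36b + 6c + d = 700
  729a + 81b + 9c + d = 2290
Solving the system yields a = 3, b = 1, c = 2, d = 4.
So q(s) = 3s^3 + s^2 + 2s + 4.
Check: q(3) = 100. ✓

q(s) = 3s^3 + s^2 + 2s + 4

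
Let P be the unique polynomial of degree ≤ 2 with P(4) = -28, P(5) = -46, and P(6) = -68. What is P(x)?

Write P(x) = ax^2 + bx + c. Substituting each data point gives a linear system:
  16a + 4b + c = -28
  25a + 5b + c = -46
  36a + 6b + c = -68
Solving the system yields a = -2, b = 0, c = 4.
So P(x) = -2x² + 4.
Check: P(5) = -46. ✓

P(x) = -2x^2 + 4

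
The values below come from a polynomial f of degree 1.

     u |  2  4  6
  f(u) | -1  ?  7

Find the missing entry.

On equispaced nodes a degree-1 polynomial has vanishing second forward difference, so
  f(2) - 2·f(4) + f(6) = 0.
Substituting the known values and solving for f(4):
  -2·f(4) = -6
  f(4) = 3.

3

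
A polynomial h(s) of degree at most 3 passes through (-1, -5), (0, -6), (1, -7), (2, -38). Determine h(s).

Using the Lagrange interpolation formula with nodes -1, 0, 1, 2:
  L_0(s) = s(s - 1)(s - 2) / -6
  L_1(s) = (s + 1)(s - 1)(s - 2) / 2
  L_2(s) = (s + 1)s(s - 2) / -2
  L_3(s) = (s + 1)s(s - 1) / 6
Then h(s) = -5·L_0(s) - 6·L_1(s) - 7·L_2(s) - 38·L_3(s).
Expanding and collecting terms gives h(s) = -5s³ + 4s - 6.
Check: h(1) = -7. ✓

h(s) = -5s^3 + 4s - 6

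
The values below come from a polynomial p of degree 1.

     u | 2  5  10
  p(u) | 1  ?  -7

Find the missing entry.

-2

The 2 known points determine the degree-1 polynomial uniquely.
Write p(u) = au + b. Substituting each data point gives a linear system:
  2a + b = 1
  10a + b = -7
Solving the system yields a = -1, b = 3.
So p(u) = -u + 3.
Then p(5) = -2.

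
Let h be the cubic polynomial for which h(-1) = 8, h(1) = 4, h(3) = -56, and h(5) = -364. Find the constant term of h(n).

1

Write h(n) = an^3 + bn^2 + cn + d. Substituting each data point gives a linear system:
  -a + b - c + d = 8
  a + b + c + d = 4
  27a + 9b + 3c + d = -56
  125a + 25b + 5c + d = -364
Solving the system yields a = -4, b = 5, c = 2, d = 1.
So h(n) = -4n^3 + 5n^2 + 2n + 1.
The constant term is 1.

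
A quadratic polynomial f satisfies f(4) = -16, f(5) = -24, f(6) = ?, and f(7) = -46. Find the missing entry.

-34

The 3 known points determine the degree-2 polynomial uniquely.
Write f(x) = ax^2 + bx + c. Substituting each data point gives a linear system:
  16a + 4b + c = -16
  25a + 5b + c = -24
  49a + 7b + c = -46
Solving the system yields a = -1, b = 1, c = -4.
So f(x) = -x^2 + x - 4.
Then f(6) = -34.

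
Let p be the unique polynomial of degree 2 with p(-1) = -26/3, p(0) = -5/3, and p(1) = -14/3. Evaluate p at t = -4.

-269/3

Using the Lagrange interpolation formula with nodes -1, 0, 1:
  L_0(t) = t(t - 1) / 2
  L_1(t) = (t + 1)(t - 1) / -1
  L_2(t) = (t + 1)t / 2
Then p(t) = -26/3·L_0(t) - 5/3·L_1(t) - 14/3·L_2(t).
Expanding and collecting terms gives p(t) = -5t^2 + 2t - 5/3.
Evaluating at t = -4: p(-4) = -269/3.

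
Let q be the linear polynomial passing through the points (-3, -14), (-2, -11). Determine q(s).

Write q(s) = as + b. Substituting each data point gives a linear system:
  -3a + b = -14
  -2a + b = -11
Solving the system yields a = 3, b = -5.
So q(s) = 3s - 5.
Check: q(-2) = -11. ✓

q(s) = 3s - 5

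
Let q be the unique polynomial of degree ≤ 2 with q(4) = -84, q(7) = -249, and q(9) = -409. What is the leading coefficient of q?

Write q(t) = at^2 + bt + c. Substituting each data point gives a linear system:
  16a + 4b + c = -84
  49a + 7b + c = -249
  81a + 9b + c = -409
Solving the system yields a = -5, b = 0, c = -4.
So q(t) = -5t² - 4.
The leading coefficient is -5.

-5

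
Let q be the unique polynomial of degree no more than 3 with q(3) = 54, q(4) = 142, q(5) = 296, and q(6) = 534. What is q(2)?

Using the Lagrange interpolation formula with nodes 3, 4, 5, 6:
  L_0(t) = (t - 4)(t - 5)(t - 6) / -6
  L_1(t) = (t - 3)(t - 5)(t - 6) / 2
  L_2(t) = (t - 3)(t - 4)(t - 6) / -2
  L_3(t) = (t - 3)(t - 4)(t - 5) / 6
Then q(t) = 54·L_0(t) + 142·L_1(t) + 296·L_2(t) + 534·L_3(t).
Expanding and collecting terms gives q(t) = 3t^3 - 3t^2 - 2t + 6.
Evaluating at t = 2: q(2) = 14.

14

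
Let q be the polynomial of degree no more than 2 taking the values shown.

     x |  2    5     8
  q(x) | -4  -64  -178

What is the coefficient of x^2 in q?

-3

Write q(x) = ax^2 + bx + c. Substituting each data point gives a linear system:
  4a + 2b + c = -4
  25a + 5b + c = -64
  64a + 8b + c = -178
Solving the system yields a = -3, b = 1, c = 6.
So q(x) = -3x^2 + x + 6.
The leading coefficient is -3.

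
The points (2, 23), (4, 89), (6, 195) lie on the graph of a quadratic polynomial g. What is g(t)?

Write g(t) = at^2 + bt + c. Substituting each data point gives a linear system:
  4a + 2b + c = 23
  16a + 4b + c = 89
  36a + 6b + c = 195
Solving the system yields a = 5, b = 3, c = -3.
So g(t) = 5t^2 + 3t - 3.
Check: g(6) = 195. ✓

g(t) = 5t^2 + 3t - 3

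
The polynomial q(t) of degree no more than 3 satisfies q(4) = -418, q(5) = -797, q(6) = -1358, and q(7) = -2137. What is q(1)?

-13

Forward differences of the values at t = 4, 5, 6, 7:
  q  : -418  -797  -1358  -2137
  Δ  : -379  -561  -779
  Δ^2: -182  -218
  Δ^3: -36
The third differences are constant, confirming degree 3.
Interpolating (Newton forward form) and evaluating at t = 1 gives q(1) = -13.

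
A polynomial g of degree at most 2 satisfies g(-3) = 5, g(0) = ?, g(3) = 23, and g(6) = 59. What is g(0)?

On equispaced nodes a degree-2 polynomial has vanishing third forward difference, so
  - g(-3) + 3·g(0) - 3·g(3) + g(6) = 0.
Substituting the known values and solving for g(0):
  3·g(0) = 15
  g(0) = 5.

5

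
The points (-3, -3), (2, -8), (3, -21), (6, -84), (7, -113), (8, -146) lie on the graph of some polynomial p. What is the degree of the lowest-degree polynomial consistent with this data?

2

Divided differences on the nodes -3, 2, 3, 6, 7, 8:
  order 0: -3  -8  -21  -84  -113  -146
  order 1: -1  -13  -21  -29  -33
  order 2: -2  -2  -2  -2
  order 3: 0  0  0
  order 4: 0  0
  order 5: 0
The order-2 divided differences are all -2 (nonzero) and every higher order vanishes, so the data lies on a polynomial of degree exactly 2.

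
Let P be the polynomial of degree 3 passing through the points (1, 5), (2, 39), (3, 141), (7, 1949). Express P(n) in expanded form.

Write P(n) = an^3 + bn^2 + cn + d. Substituting each data point gives a linear system:
  a + b + c + d = 5
  8a + 4b + 2c + d = 39
  27a + 9b + 3c + d = 141
  343a + 49b + 7c + d = 1949
Solving the system yields a = 6, b = -2, c = -2, d = 3.
So P(n) = 6n^3 - 2n^2 - 2n + 3.
Check: P(2) = 39. ✓

P(n) = 6n^3 - 2n^2 - 2n + 3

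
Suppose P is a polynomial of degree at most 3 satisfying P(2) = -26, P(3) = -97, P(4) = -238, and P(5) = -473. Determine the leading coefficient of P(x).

Write P(x) = ax^3 + bx^2 + cx + d. Substituting each data point gives a linear system:
  8a + 4b + 2c + d = -26
  27a + 9b + 3c + d = -97
  64a + 16b + 4c + d = -238
  125a + 25b + 5c + d = -473
Solving the system yields a = -4, b = 1, c = 0, d = 2.
So P(x) = -4x^3 + x^2 + 2.
The leading coefficient is -4.

-4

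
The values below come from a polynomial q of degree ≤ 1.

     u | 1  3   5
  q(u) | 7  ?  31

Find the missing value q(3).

On equispaced nodes a degree-1 polynomial has vanishing second forward difference, so
  q(1) - 2·q(3) + q(5) = 0.
Substituting the known values and solving for q(3):
  -2·q(3) = -38
  q(3) = 19.

19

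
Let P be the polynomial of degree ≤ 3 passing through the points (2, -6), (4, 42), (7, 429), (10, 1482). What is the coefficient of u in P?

Write P(u) = au^3 + bu^2 + cu + d. Substituting each data point gives a linear system:
  8a + 4b + 2c + d = -6
  64a + 16b + 4c + d = 42
  343a + 49b + 7c + d = 429
  1000a + 100b + 10c + d = 1482
Solving the system yields a = 2, b = -5, c = -2, d = 2.
So P(u) = 2u^3 - 5u^2 - 2u + 2.
The coefficient of u is -2.

-2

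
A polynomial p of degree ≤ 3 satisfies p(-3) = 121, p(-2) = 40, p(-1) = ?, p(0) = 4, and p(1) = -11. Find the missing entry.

The 4 known points determine the degree-3 polynomial uniquely.
Write p(x) = ax^3 + bx^2 + cx + d. Substituting each data point gives a linear system:
  -27a + 9b - 3c + d = 121
  -8a + 4b - 2c + d = 40
  d = 4
  a + b + c + d = -11
Solving the system yields a = -5, b = -4, c = -6, d = 4.
So p(x) = -5x³ - 4x² - 6x + 4.
Then p(-1) = 11.

11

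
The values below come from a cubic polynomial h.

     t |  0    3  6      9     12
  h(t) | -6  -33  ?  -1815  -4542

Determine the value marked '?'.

-474

The 4 known points determine the degree-3 polynomial uniquely.
Write h(t) = at^3 + bt^2 + ct + d. Substituting each data point gives a linear system:
  d = -6
  27a + 9b + 3c + d = -33
  729a + 81b + 9c + d = -1815
  1728a + 144b + 12c + d = -4542
Solving the system yields a = -3, b = 4, c = 6, d = -6.
So h(t) = -3t³ + 4t² + 6t - 6.
Then h(6) = -474.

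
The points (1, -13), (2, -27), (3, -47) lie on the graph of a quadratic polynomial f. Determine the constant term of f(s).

Write f(s) = as^2 + bs + c. Substituting each data point gives a linear system:
  a + b + c = -13
  4a + 2b + c = -27
  9a + 3b + c = -47
Solving the system yields a = -3, b = -5, c = -5.
So f(s) = -3s^2 - 5s - 5.
The constant term is -5.

-5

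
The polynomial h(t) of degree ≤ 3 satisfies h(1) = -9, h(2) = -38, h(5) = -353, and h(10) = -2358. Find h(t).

Write h(t) = at^3 + bt^2 + ct + d. Substituting each data point gives a linear system:
  a + b + c + d = -9
  8a + 4b + 2c + d = -38
  125a + 25b + 5c + d = -353
  1000a + 100b + 10c + d = -2358
Solving the system yields a = -2, b = -3, c = -6, d = 2.
So h(t) = -2t^3 - 3t^2 - 6t + 2.
Check: h(1) = -9. ✓

h(t) = -2t^3 - 3t^2 - 6t + 2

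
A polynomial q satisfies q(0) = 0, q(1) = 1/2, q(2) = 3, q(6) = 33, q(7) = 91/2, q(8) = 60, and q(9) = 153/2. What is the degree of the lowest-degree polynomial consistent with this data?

Divided differences on the nodes 0, 1, 2, 6, 7, 8, 9:
  order 0: 0  1/2  3  33  91/2  60  153/2
  order 1: 1/2  5/2  15/2  25/2  29/2  33/2
  order 2: 1  1  1  1  1
  order 3: 0  0  0  0
  order 4: 0  0  0
  order 5: 0  0
  order 6: 0
The order-2 divided differences are all 1 (nonzero) and every higher order vanishes, so the data lies on a polynomial of degree exactly 2.

2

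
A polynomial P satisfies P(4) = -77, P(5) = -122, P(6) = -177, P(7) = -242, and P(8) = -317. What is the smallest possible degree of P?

Divided differences on the nodes 4, 5, 6, 7, 8:
  order 0: -77  -122  -177  -242  -317
  order 1: -45  -55  -65  -75
  order 2: -5  -5  -5
  order 3: 0  0
  order 4: 0
The order-2 divided differences are all -5 (nonzero) and every higher order vanishes, so the data lies on a polynomial of degree exactly 2.

2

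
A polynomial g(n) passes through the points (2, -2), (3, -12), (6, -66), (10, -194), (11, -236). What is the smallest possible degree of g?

2

Divided differences on the nodes 2, 3, 6, 10, 11:
  order 0: -2  -12  -66  -194  -236
  order 1: -10  -18  -32  -42
  order 2: -2  -2  -2
  order 3: 0  0
  order 4: 0
The order-2 divided differences are all -2 (nonzero) and every higher order vanishes, so the data lies on a polynomial of degree exactly 2.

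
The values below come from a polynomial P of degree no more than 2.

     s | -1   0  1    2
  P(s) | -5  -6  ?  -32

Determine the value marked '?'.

-15

The 3 known points determine the degree-2 polynomial uniquely.
Write P(s) = as^2 + bs + c. Substituting each data point gives a linear system:
  a - b + c = -5
  c = -6
  4a + 2b + c = -32
Solving the system yields a = -4, b = -5, c = -6.
So P(s) = -4s² - 5s - 6.
Then P(1) = -15.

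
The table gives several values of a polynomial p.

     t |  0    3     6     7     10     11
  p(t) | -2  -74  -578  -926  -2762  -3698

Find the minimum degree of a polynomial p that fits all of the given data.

3

Divided differences on the nodes 0, 3, 6, 7, 10, 11:
  order 0: -2  -74  -578  -926  -2762  -3698
  order 1: -24  -168  -348  -612  -936
  order 2: -24  -45  -66  -81
  order 3: -3  -3  -3
  order 4: 0  0
  order 5: 0
The order-3 divided differences are all -3 (nonzero) and every higher order vanishes, so the data lies on a polynomial of degree exactly 3.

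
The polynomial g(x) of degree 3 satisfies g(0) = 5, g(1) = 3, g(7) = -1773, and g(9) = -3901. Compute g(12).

Using the Lagrange interpolation formula with nodes 0, 1, 7, 9:
  L_0(x) = (x - 1)(x - 7)(x - 9) / -63
  L_1(x) = x(x - 7)(x - 9) / 48
  L_2(x) = x(x - 1)(x - 9) / -84
  L_3(x) = x(x - 1)(x - 7) / 144
Then g(x) = 5·L_0(x) + 3·L_1(x) - 1773·L_2(x) - 3901·L_3(x).
Expanding and collecting terms gives g(x) = -6x^3 + 6x^2 - 2x + 5.
Evaluating at x = 12: g(12) = -9523.

-9523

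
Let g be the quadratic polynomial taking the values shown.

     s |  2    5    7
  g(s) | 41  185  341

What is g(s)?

Using the Lagrange interpolation formula with nodes 2, 5, 7:
  L_0(s) = (s - 5)(s - 7) / 15
  L_1(s) = (s - 2)(s - 7) / -6
  L_2(s) = (s - 2)(s - 5) / 10
Then g(s) = 41·L_0(s) + 185·L_1(s) + 341·L_2(s).
Expanding and collecting terms gives g(s) = 6s^2 + 6s + 5.
Check: g(2) = 41. ✓

g(s) = 6s^2 + 6s + 5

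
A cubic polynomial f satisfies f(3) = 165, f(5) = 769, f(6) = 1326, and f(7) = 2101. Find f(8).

3130

Using the Lagrange interpolation formula with nodes 3, 5, 6, 7:
  L_0(n) = (n - 5)(n - 6)(n - 7) / -24
  L_1(n) = (n - 3)(n - 6)(n - 7) / 4
  L_2(n) = (n - 3)(n - 5)(n - 7) / -3
  L_3(n) = (n - 3)(n - 5)(n - 6) / 8
Then f(n) = 165·L_0(n) + 769·L_1(n) + 1326·L_2(n) + 2101·L_3(n).
Expanding and collecting terms gives f(n) = 6n^3 + n^2 - 6.
Evaluating at n = 8: f(8) = 3130.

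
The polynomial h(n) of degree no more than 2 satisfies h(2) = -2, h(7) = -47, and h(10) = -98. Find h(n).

Write h(n) = an^2 + bn + c. Substituting each data point gives a linear system:
  4a + 2b + c = -2
  49a + 7b + c = -47
  100a + 10b + c = -98
Solving the system yields a = -1, b = 0, c = 2.
So h(n) = -n^2 + 2.
Check: h(2) = -2. ✓

h(n) = -n^2 + 2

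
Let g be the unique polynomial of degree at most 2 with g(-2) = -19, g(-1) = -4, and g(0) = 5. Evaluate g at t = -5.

Write g(t) = at^2 + bt + c. Substituting each data point gives a linear system:
  4a - 2b + c = -19
  a - b + c = -4
  c = 5
Solving the system yields a = -3, b = 6, c = 5.
So g(t) = -3t^2 + 6t + 5.
Then g(-5) = -100.

-100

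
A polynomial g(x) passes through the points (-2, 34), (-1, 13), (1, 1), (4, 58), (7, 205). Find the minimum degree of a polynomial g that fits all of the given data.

Divided differences on the nodes -2, -1, 1, 4, 7:
  order 0: 34  13  1  58  205
  order 1: -21  -6  19  49
  order 2: 5  5  5
  order 3: 0  0
  order 4: 0
The order-2 divided differences are all 5 (nonzero) and every higher order vanishes, so the data lies on a polynomial of degree exactly 2.

2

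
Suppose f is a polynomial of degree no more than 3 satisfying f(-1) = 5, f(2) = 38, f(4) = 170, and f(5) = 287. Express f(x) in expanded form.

Write f(x) = ax^3 + bx^2 + cx + d. Substituting each data point gives a linear system:
  -a + b - c + d = 5
  8a + 4b + 2c + d = 38
  64a + 16b + 4c + d = 170
  125a + 25b + 5c + d = 287
Solving the system yields a = 1, b = 6, c = 2, d = 2.
So f(x) = x^3 + 6x^2 + 2x + 2.
Check: f(5) = 287. ✓

f(x) = x^3 + 6x^2 + 2x + 2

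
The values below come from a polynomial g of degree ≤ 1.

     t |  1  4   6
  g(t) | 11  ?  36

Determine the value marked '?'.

26

The 2 known points determine the degree-1 polynomial uniquely.
Write g(t) = at + b. Substituting each data point gives a linear system:
  a + b = 11
  6a + b = 36
Solving the system yields a = 5, b = 6.
So g(t) = 5t + 6.
Then g(4) = 26.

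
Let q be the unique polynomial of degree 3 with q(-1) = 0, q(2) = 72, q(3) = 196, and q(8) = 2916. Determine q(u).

q(u) = 5u^3 + 5u^2 + 4u + 4

Write q(u) = au^3 + bu^2 + cu + d. Substituting each data point gives a linear system:
  -a + b - c + d = 0
  8a + 4b + 2c + d = 72
  27a + 9b + 3c + d = 196
  512a + 64b + 8c + d = 2916
Solving the system yields a = 5, b = 5, c = 4, d = 4.
So q(u) = 5u³ + 5u² + 4u + 4.
Check: q(2) = 72. ✓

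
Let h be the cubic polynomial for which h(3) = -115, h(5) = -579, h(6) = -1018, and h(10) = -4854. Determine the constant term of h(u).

-4

Write h(u) = au^3 + bu^2 + cu + d. Substituting each data point gives a linear system:
  27a + 9b + 3c + d = -115
  125a + 25b + 5c + d = -579
  216a + 36b + 6c + d = -1018
  1000a + 100b + 10c + d = -4854
Solving the system yields a = -5, b = 1, c = 5, d = -4.
So h(u) = -5u^3 + u^2 + 5u - 4.
The constant term is -4.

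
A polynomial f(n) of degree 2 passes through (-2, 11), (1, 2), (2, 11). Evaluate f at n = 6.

107

Write f(n) = an^2 + bn + c. Substituting each data point gives a linear system:
  4a - 2b + c = 11
  a + b + c = 2
  4a + 2b + c = 11
Solving the system yields a = 3, b = 0, c = -1.
So f(n) = 3n² - 1.
Then f(6) = 107.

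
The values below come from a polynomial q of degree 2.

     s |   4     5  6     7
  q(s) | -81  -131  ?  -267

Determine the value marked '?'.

-193

The 3 known points determine the degree-2 polynomial uniquely.
Write q(s) = as^2 + bs + c. Substituting each data point gives a linear system:
  16a + 4b + c = -81
  25a + 5b + c = -131
  49a + 7b + c = -267
Solving the system yields a = -6, b = 4, c = -1.
So q(s) = -6s^2 + 4s - 1.
Then q(6) = -193.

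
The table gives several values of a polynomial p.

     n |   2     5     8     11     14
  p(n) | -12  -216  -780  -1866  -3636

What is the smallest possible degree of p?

Forward differences of the values at n = 2, 5, 8, 11, 14:
  p  : -12  -216  -780  -1866  -3636
  Δ  : -204  -564  -1086  -1770
  Δ^2: -360  -522  -684
  Δ^3: -162  -162
  Δ^4: 0
The third differences are constant (-162) and nonzero, while all higher differences vanish, so the minimal degree is 3.

3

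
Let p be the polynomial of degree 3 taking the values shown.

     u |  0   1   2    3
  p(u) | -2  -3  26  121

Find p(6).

Using the Lagrange interpolation formula with nodes 0, 1, 2, 3:
  L_0(u) = (u - 1)(u - 2)(u - 3) / -6
  L_1(u) = u(u - 2)(u - 3) / 2
  L_2(u) = u(u - 1)(u - 3) / -2
  L_3(u) = u(u - 1)(u - 2) / 6
Then p(u) = -2·L_0(u) - 3·L_1(u) + 26·L_2(u) + 121·L_3(u).
Expanding and collecting terms gives p(u) = 6u^3 - 3u^2 - 4u - 2.
Evaluating at u = 6: p(6) = 1162.

1162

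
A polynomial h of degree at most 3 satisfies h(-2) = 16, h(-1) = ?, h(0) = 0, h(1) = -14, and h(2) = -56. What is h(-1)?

4

On equispaced nodes a degree-3 polynomial has vanishing fourth forward difference, so
  h(-2) - 4·h(-1) + 6·h(0) - 4·h(1) + h(2) = 0.
Substituting the known values and solving for h(-1):
  -4·h(-1) = -16
  h(-1) = 4.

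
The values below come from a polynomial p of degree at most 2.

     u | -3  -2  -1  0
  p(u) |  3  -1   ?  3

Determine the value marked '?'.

On equispaced nodes a degree-2 polynomial has vanishing third forward difference, so
  - p(-3) + 3·p(-2) - 3·p(-1) + p(0) = 0.
Substituting the known values and solving for p(-1):
  -3·p(-1) = 3
  p(-1) = -1.

-1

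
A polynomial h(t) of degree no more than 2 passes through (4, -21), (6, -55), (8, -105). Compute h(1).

0

Forward differences of the values at t = 4, 6, 8:
  h  : -21  -55  -105
  Δ  : -34  -50
  Δ^2: -16
The second differences are constant, confirming degree 2.
Interpolating (Newton forward form) and evaluating at t = 1 gives h(1) = 0.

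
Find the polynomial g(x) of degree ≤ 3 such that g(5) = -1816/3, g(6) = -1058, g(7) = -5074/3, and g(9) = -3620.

Using the Lagrange interpolation formula with nodes 5, 6, 7, 9:
  L_0(x) = (x - 6)(x - 7)(x - 9) / -8
  L_1(x) = (x - 5)(x - 7)(x - 9) / 3
  L_2(x) = (x - 5)(x - 6)(x - 9) / -4
  L_3(x) = (x - 5)(x - 6)(x - 7) / 24
Then g(x) = -1816/3·L_0(x) - 1058·L_1(x) - 5074/3·L_2(x) - 3620·L_3(x).
Expanding and collecting terms gives g(x) = -5x^3 - (1/3)x^2 + 6x - 2.
Check: g(5) = -1816/3. ✓

g(x) = -5x^3 - (1/3)x^2 + 6x - 2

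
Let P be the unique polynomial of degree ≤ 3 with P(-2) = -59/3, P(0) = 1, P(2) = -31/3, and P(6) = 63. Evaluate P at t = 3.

-13

Using the Lagrange interpolation formula with nodes -2, 0, 2, 6:
  L_0(t) = t(t - 2)(t - 6) / -64
  L_1(t) = (t + 2)(t - 2)(t - 6) / 24
  L_2(t) = (t + 2)t(t - 6) / -32
  L_3(t) = (t + 2)t(t - 2) / 192
Then P(t) = -59/3·L_0(t) + 1·L_1(t) - 31/3·L_2(t) + 63·L_3(t).
Expanding and collecting terms gives P(t) = t^3 - 4t^2 - (5/3)t + 1.
Evaluating at t = 3: P(3) = -13.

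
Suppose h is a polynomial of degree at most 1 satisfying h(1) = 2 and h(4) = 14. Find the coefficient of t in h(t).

4

Write h(t) = at + b. Substituting each data point gives a linear system:
  a + b = 2
  4a + b = 14
Solving the system yields a = 4, b = -2.
So h(t) = 4t - 2.
The leading coefficient is 4.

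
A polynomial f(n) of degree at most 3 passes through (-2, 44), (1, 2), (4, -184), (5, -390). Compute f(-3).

Write f(n) = an^3 + bn^2 + cn + d. Substituting each data point gives a linear system:
  -8a + 4b - 2c + d = 44
  a + b + c + d = 2
  64a + 16b + 4c + d = -184
  125a + 25b + 5c + d = -390
Solving the system yields a = -4, b = 4, c = 2, d = 0.
So f(n) = -4n^3 + 4n^2 + 2n.
Then f(-3) = 138.

138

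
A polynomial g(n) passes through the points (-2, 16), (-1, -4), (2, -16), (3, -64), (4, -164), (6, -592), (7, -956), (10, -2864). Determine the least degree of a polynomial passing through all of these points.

3

Divided differences on the nodes -2, -1, 2, 3, 4, 6, 7, 10:
  order 0: 16  -4  -16  -64  -164  -592  -956  -2864
  order 1: -20  -4  -48  -100  -214  -364  -636
  order 2: 4  -11  -26  -38  -50  -68
  order 3: -3  -3  -3  -3  -3
  order 4: 0  0  0  0
  order 5: 0  0  0
  order 6: 0  0
  order 7: 0
The order-3 divided differences are all -3 (nonzero) and every higher order vanishes, so the data lies on a polynomial of degree exactly 3.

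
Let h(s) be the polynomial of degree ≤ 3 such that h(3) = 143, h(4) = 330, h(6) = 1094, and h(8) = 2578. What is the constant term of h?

Write h(s) = as^3 + bs^2 + cs + d. Substituting each data point gives a linear system:
  27a + 9b + 3c + d = 143
  64a + 16b + 4c + d = 330
  216a + 36b + 6c + d = 1094
  512a + 64b + 8c + d = 2578
Solving the system yields a = 5, b = 0, c = 2, d = 2.
So h(s) = 5s^3 + 2s + 2.
The constant term is 2.

2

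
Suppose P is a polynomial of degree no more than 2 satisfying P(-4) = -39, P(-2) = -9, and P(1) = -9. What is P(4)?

Using the Lagrange interpolation formula with nodes -4, -2, 1:
  L_0(u) = (u + 2)(u - 1) / 10
  L_1(u) = (u + 4)(u - 1) / -6
  L_2(u) = (u + 4)(u + 2) / 15
Then P(u) = -39·L_0(u) - 9·L_1(u) - 9·L_2(u).
Expanding and collecting terms gives P(u) = -3u^2 - 3u - 3.
Evaluating at u = 4: P(4) = -63.

-63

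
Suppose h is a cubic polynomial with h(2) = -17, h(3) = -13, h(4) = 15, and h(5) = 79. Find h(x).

h(x) = 2x^3 - 6x^2 - 4x - 1

Write h(x) = ax^3 + bx^2 + cx + d. Substituting each data point gives a linear system:
  8a + 4b + 2c + d = -17
  27a + 9b + 3c + d = -13
  64a + 16b + 4c + d = 15
  125a + 25b + 5c + d = 79
Solving the system yields a = 2, b = -6, c = -4, d = -1.
So h(x) = 2x³ - 6x² - 4x - 1.
Check: h(2) = -17. ✓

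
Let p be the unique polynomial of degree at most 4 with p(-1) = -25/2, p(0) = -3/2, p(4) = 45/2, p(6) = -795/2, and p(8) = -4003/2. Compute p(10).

-11883/2

Using the Lagrange interpolation formula with nodes -1, 0, 4, 6, 8:
  L_0(s) = s(s - 4)(s - 6)(s - 8) / 315
  L_1(s) = (s + 1)(s - 4)(s - 6)(s - 8) / -192
  L_2(s) = (s + 1)s(s - 6)(s - 8) / 160
  L_3(s) = (s + 1)s(s - 4)(s - 8) / -168
  L_4(s) = (s + 1)s(s - 4)(s - 6) / 576
Then p(s) = -25/2·L_0(s) - 3/2·L_1(s) + 45/2·L_2(s) - 795/2·L_3(s) - 4003/2·L_4(s).
Expanding and collecting terms gives p(s) = -s^4 + 4s^3 + 6s - 3/2.
Evaluating at s = 10: p(10) = -11883/2.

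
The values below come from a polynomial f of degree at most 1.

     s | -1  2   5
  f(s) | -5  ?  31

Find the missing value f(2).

The 2 known points determine the degree-1 polynomial uniquely.
Write f(s) = as + b. Substituting each data point gives a linear system:
  -a + b = -5
  5a + b = 31
Solving the system yields a = 6, b = 1.
So f(s) = 6s + 1.
Then f(2) = 13.

13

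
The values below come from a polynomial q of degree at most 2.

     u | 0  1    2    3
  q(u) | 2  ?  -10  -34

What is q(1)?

2

On equispaced nodes a degree-2 polynomial has vanishing third forward difference, so
  - q(0) + 3·q(1) - 3·q(2) + q(3) = 0.
Substituting the known values and solving for q(1):
  3·q(1) = 6
  q(1) = 2.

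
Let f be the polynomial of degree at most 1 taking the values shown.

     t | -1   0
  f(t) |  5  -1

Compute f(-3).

17

Write f(t) = at + b. Substituting each data point gives a linear system:
  -a + b = 5
  b = -1
Solving the system yields a = -6, b = -1.
So f(t) = -6t - 1.
Then f(-3) = 17.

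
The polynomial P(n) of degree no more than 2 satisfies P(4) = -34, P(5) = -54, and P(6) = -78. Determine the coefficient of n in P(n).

Write P(n) = an^2 + bn + c. Substituting each data point gives a linear system:
  16a + 4b + c = -34
  25a + 5b + c = -54
  36a + 6b + c = -78
Solving the system yields a = -2, b = -2, c = 6.
So P(n) = -2n^2 - 2n + 6.
The coefficient of n is -2.

-2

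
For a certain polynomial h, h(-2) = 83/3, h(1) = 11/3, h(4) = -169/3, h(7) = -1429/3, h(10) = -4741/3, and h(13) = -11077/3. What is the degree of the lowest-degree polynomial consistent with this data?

Forward differences of the values at s = -2, 1, 4, 7, 10, 13:
  h  : 83/3  11/3  -169/3  -1429/3  -4741/3  -11077/3
  Δ  : -24  -60  -420  -1104  -2112
  Δ^2: -36  -360  -684  -1008
  Δ^3: -324  -324  -324
  Δ^4: 0  0
  Δ^5: 0
The third differences are constant (-324) and nonzero, while all higher differences vanish, so the minimal degree is 3.

3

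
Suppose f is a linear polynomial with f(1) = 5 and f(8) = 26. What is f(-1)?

-1

Using the Lagrange interpolation formula with nodes 1, 8:
  L_0(x) = (x - 8) / -7
  L_1(x) = (x - 1) / 7
Then f(x) = 5·L_0(x) + 26·L_1(x).
Expanding and collecting terms gives f(x) = 3x + 2.
Evaluating at x = -1: f(-1) = -1.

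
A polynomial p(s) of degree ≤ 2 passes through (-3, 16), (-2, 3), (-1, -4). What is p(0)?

Write p(s) = as^2 + bs + c. Substituting each data point gives a linear system:
  9a - 3b + c = 16
  4a - 2b + c = 3
  a - b + c = -4
Solving the system yields a = 3, b = 2, c = -5.
So p(s) = 3s^2 + 2s - 5.
Then p(0) = -5.

-5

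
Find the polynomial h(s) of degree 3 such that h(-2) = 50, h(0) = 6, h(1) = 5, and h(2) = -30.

Write h(s) = as^3 + bs^2 + cs + d. Substituting each data point gives a linear system:
  -8a + 4b - 2c + d = 50
  d = 6
  a + b + c + d = 5
  8a + 4b + 2c + d = -30
Solving the system yields a = -6, b = 1, c = 4, d = 6.
So h(s) = -6s^3 + s^2 + 4s + 6.
Check: h(1) = 5. ✓

h(s) = -6s^3 + s^2 + 4s + 6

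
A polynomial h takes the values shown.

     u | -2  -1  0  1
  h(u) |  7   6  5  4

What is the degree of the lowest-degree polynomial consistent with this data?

Forward differences of the values at u = -2, -1, 0, 1:
  h  : 7  6  5  4
  Δ  : -1  -1  -1
  Δ^2: 0  0
  Δ^3: 0
The first differences are constant (-1) and nonzero, while all higher differences vanish, so the minimal degree is 1.

1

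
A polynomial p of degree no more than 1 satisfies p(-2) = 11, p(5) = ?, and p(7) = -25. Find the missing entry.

-17

The 2 known points determine the degree-1 polynomial uniquely.
Write p(u) = au + b. Substituting each data point gives a linear system:
  -2a + b = 11
  7a + b = -25
Solving the system yields a = -4, b = 3.
So p(u) = -4u + 3.
Then p(5) = -17.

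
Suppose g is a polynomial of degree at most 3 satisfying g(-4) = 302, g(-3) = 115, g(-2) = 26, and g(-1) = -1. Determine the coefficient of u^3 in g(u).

-6

Write g(u) = au^3 + bu^2 + cu + d. Substituting each data point gives a linear system:
  -64a + 16b - 4c + d = 302
  -27a + 9b - 3c + d = 115
  -8a + 4b - 2c + d = 26
  -a + b - c + d = -1
Solving the system yields a = -6, b = -5, c = 0, d = -2.
So g(u) = -6u^3 - 5u^2 - 2.
The leading coefficient is -6.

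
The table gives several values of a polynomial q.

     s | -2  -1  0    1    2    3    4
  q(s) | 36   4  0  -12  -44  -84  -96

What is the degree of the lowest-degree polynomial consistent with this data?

Forward differences of the values at s = -2, -1, 0, 1, 2, 3, 4:
  q  : 36  4  0  -12  -44  -84  -96
  Δ  : -32  -4  -12  -32  -40  -12
  Δ^2: 28  -8  -20  -8  28
  Δ^3: -36  -12  12  36
  Δ^4: 24  24  24
  Δ^5: 0  0
  Δ^6: 0
The fourth differences are constant (24) and nonzero, while all higher differences vanish, so the minimal degree is 4.

4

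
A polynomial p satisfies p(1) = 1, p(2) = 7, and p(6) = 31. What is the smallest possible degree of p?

Divided differences on the nodes 1, 2, 6:
  order 0: 1  7  31
  order 1: 6  6
  order 2: 0
The order-1 divided differences are all 6 (nonzero) and every higher order vanishes, so the data lies on a polynomial of degree exactly 1.

1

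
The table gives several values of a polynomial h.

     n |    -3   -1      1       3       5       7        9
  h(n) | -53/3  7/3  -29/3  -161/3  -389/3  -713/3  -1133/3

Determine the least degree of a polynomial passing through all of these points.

2

Forward differences of the values at n = -3, -1, 1, 3, 5, 7, 9:
  h  : -53/3  7/3  -29/3  -161/3  -389/3  -713/3  -1133/3
  Δ  : 20  -12  -44  -76  -108  -140
  Δ^2: -32  -32  -32  -32  -32
  Δ^3: 0  0  0  0
  Δ^4: 0  0  0
  Δ^5: 0  0
  Δ^6: 0
The second differences are constant (-32) and nonzero, while all higher differences vanish, so the minimal degree is 2.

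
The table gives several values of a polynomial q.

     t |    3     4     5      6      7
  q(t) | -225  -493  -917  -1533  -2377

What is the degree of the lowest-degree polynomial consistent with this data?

Forward differences of the values at t = 3, 4, 5, 6, 7:
  q  : -225  -493  -917  -1533  -2377
  Δ  : -268  -424  -616  -844
  Δ^2: -156  -192  -228
  Δ^3: -36  -36
  Δ^4: 0
The third differences are constant (-36) and nonzero, while all higher differences vanish, so the minimal degree is 3.

3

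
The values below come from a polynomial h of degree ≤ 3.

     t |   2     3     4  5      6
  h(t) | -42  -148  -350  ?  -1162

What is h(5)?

-678

The 4 known points determine the degree-3 polynomial uniquely.
Write h(t) = at^3 + bt^2 + ct + d. Substituting each data point gives a linear system:
  8a + 4b + 2c + d = -42
  27a + 9b + 3c + d = -148
  64a + 16b + 4c + d = -350
  216a + 36b + 6c + d = -1162
Solving the system yields a = -5, b = -3, c = 4, d = 2.
So h(t) = -5t³ - 3t² + 4t + 2.
Then h(5) = -678.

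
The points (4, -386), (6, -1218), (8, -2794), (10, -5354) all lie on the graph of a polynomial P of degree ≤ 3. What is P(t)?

P(t) = -5t^3 - 3t^2 - 6t + 6

Write P(t) = at^3 + bt^2 + ct + d. Substituting each data point gives a linear system:
  64a + 16b + 4c + d = -386
  216a + 36b + 6c + d = -1218
  512a + 64b + 8c + d = -2794
  1000a + 100b + 10c + d = -5354
Solving the system yields a = -5, b = -3, c = -6, d = 6.
So P(t) = -5t^3 - 3t^2 - 6t + 6.
Check: P(6) = -1218. ✓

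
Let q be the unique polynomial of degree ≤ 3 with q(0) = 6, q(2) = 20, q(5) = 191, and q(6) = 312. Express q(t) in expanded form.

Write q(t) = at^3 + bt^2 + ct + d. Substituting each data point gives a linear system:
  d = 6
  8a + 4b + 2c + d = 20
  125a + 25b + 5c + d = 191
  216a + 36b + 6c + d = 312
Solving the system yields a = 1, b = 3, c = -3, d = 6.
So q(t) = t^3 + 3t^2 - 3t + 6.
Check: q(6) = 312. ✓

q(t) = t^3 + 3t^2 - 3t + 6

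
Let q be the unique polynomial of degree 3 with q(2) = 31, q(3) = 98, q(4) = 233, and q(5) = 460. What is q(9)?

Write q(x) = ax^3 + bx^2 + cx + d. Substituting each data point gives a linear system:
  8a + 4b + 2c + d = 31
  27a + 9b + 3c + d = 98
  64a + 16b + 4c + d = 233
  125a + 25b + 5c + d = 460
Solving the system yields a = 4, b = -2, c = 1, d = 5.
So q(x) = 4x³ - 2x² + x + 5.
Then q(9) = 2768.

2768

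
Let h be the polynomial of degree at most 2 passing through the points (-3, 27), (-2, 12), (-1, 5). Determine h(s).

Write h(s) = as^2 + bs + c. Substituting each data point gives a linear system:
  9a - 3b + c = 27
  4a - 2b + c = 12
  a - b + c = 5
Solving the system yields a = 4, b = 5, c = 6.
So h(s) = 4s² + 5s + 6.
Check: h(-3) = 27. ✓

h(s) = 4s^2 + 5s + 6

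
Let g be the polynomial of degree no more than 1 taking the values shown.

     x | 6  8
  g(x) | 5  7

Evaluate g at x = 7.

6

Using the Lagrange interpolation formula with nodes 6, 8:
  L_0(x) = (x - 8) / -2
  L_1(x) = (x - 6) / 2
Then g(x) = 5·L_0(x) + 7·L_1(x).
Expanding and collecting terms gives g(x) = x - 1.
Evaluating at x = 7: g(7) = 6.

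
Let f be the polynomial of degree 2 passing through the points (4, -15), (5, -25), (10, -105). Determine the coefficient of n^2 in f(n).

-1

Write f(n) = an^2 + bn + c. Substituting each data point gives a linear system:
  16a + 4b + c = -15
  25a + 5b + c = -25
  100a + 10b + c = -105
Solving the system yields a = -1, b = -1, c = 5.
So f(n) = -n^2 - n + 5.
The leading coefficient is -1.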